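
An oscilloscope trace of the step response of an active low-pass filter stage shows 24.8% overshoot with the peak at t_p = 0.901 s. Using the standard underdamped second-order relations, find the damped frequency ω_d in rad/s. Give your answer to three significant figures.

t_p = π/ω_d, so ω_d = π/0.901 = 3.49 rad/s.

ω_d ≈ 3.49 rad/s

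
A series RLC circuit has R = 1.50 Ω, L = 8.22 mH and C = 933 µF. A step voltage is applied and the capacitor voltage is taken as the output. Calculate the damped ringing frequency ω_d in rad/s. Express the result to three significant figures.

For a series RLC circuit (capacitor voltage as output), ω_n = 1/√(LC) = 1/√(8.22 mH · 933 µF) = 361 rad/s.
ζ = (R/2)·√(C/L) = (1.50/2)·√(933 µF/8.22 mH) = 0.253.
ω_d = ω_n√(1−ζ²) = 349 rad/s.

ω_d ≈ 349 rad/s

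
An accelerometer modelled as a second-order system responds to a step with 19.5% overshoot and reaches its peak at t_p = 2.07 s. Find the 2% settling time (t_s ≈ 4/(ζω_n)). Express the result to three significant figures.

t_s ≈ 5.06 s

The overshoot fixes ζ = −ln(OS)/√(π²+ln²(OS)) = 0.462.
From t_p = π/ω_d, ω_d = π/2.07 = 1.52 rad/s, so ω_n = ω_d/√(1−ζ²) = 1.71 rad/s.
t_s ≈ 4/(ζω_n) = 4/(0.462·1.71) = 5.06 s.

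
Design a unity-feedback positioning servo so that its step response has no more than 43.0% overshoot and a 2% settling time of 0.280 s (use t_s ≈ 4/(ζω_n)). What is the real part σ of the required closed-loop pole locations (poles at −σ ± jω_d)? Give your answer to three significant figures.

The settling-time spec alone fixes σ = ζω_n = 4/t_s = 4/0.280 = 14.3.
(Overshoot then fixes ζ = 0.259 and hence ω_d = σ·√(1−ζ²)/ζ = 53.2 rad/s.)

σ ≈ 14.3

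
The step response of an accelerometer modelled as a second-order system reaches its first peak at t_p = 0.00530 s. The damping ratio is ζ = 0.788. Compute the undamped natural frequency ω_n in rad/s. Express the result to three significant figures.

ω_n ≈ 963 rad/s

Peak time t_p = π/ω_d, so ω_d = π/t_p = π/0.00530 = 593 rad/s.
ω_n = ω_d/√(1−ζ²) = 593/√0.379 = 963 rad/s.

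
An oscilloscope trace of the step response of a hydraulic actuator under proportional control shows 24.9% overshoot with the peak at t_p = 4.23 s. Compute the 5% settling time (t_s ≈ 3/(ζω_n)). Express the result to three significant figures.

t_s ≈ 9.13 s

ζ from %OS: ζ = |ln 0.249|/√(π²+ln²0.249) = 0.405.
From t_p = π/ω_d, ω_d = π/4.23 = 0.743 rad/s, so ω_n = ω_d/√(1−ζ²) = 0.812 rad/s.
t_s ≈ 3/(ζω_n) = 3/(0.405·0.812) = 9.13 s.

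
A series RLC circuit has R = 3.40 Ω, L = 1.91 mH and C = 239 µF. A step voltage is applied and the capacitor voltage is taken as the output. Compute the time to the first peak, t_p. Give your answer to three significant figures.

t_p ≈ 0.00266 s

For a series RLC circuit (capacitor voltage as output), ω_n = 1/√(LC) = 1/√(1.91 mH · 239 µF) = 1480 rad/s.
ζ = (R/2)·√(C/L) = (3.40/2)·√(239 µF/1.91 mH) = 0.601.
The damped frequency ω_d = ω_n√(1−ζ²) = 1180 rad/s. t_p = π/ω_d = 0.00266 s.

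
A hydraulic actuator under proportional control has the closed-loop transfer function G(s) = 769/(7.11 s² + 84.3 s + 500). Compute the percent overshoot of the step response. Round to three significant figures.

Dividing through by 7.11: denominator becomes s² + 11.86 s + 70.32.
So ω_n = √70.32 = 8.39 rad/s and ζ = 11.86/(2·8.39) = 0.707.
Overshoot: exp(−π·0.707/√(1−0.707²)) = 0.0433, i.e. 4.33%.

%OS ≈ 4.33%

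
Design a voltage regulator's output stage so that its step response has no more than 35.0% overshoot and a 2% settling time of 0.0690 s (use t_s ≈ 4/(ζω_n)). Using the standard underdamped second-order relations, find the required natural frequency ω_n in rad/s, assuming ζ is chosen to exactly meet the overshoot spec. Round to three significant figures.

ω_n ≈ 183 rad/s

Inverting the overshoot relation: ζ = |ln 0.350|/√(π² + ln²0.350) = 0.317.
Then ω_n = 4/(ζ t_s) = 4/(0.317 × 0.0690) = 183 rad/s.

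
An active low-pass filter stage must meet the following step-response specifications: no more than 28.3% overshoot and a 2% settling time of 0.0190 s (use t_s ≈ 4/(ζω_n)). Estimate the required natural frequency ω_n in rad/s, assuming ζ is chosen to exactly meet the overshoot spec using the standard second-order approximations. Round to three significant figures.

ζ = −ln(OS)/√(π² + (ln OS)²). With OS = 0.283, ln OS = −1.262 and ζ = 1.262/3.386 = 0.373.
From t_s ≈ 4/(ζω_n): ω_n = 4/(ζ·t_s) = 4/(0.373·0.0190) = 565 rad/s.

ω_n ≈ 565 rad/s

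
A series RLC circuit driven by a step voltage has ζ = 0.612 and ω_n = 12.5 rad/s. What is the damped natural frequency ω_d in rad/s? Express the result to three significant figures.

ω_d = ω_n√(1−ζ²) = 12.5·√0.625 = 9.89 rad/s.

ω_d ≈ 9.89 rad/s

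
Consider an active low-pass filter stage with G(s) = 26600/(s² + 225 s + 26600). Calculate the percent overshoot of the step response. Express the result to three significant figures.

%OS ≈ 5.01%

Matching coefficients with s² + 2ζω_n s + ω_n² gives ω_n² = 26600 ⇒ ω_n = 163 rad/s, and ζ = 225/(2ω_n) = 0.690.
%OS = 100 e^{−πζ/√(1−ζ²)} with ζ = 0.690 gives 5.01%.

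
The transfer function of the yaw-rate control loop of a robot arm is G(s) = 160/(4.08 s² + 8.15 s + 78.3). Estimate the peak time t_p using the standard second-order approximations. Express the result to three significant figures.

Dividing through by 4.08: denominator becomes s² + 1.998 s + 19.19.
So ω_n = √19.19 = 4.38 rad/s and ζ = 1.998/(2·4.38) = 0.228.
The damped frequency ω_d = ω_n√(1−ζ²) = 4.27 rad/s. t_p = π/ω_d = 0.737 s.

t_p ≈ 0.737 s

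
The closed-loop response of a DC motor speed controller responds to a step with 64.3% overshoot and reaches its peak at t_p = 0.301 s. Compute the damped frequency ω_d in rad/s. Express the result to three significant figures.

t_p = π/ω_d, so ω_d = π/0.301 = 10.4 rad/s.

ω_d ≈ 10.4 rad/s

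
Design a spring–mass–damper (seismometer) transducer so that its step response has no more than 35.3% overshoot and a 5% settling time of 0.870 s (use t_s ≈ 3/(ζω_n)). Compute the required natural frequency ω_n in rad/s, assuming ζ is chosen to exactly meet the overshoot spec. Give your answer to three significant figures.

From %OS = 100·exp(−πζ/√(1−ζ²)), invert to get ζ = −ln(OS)/√(π² + ln²(OS)) with OS = 0.353.
−ln 0.353 = 1.041, so ζ = 1.041/√(π² + 1.084) = 0.315.
From t_s ≈ 3/(ζω_n): ω_n = 3/(ζ·t_s) = 3/(0.315·0.870) = 11.0 rad/s.

ω_n ≈ 11.0 rad/s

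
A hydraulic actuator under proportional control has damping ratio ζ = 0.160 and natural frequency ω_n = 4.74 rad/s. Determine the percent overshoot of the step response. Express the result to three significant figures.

For an underdamped second-order system, %OS = 100·exp(−πζ/√(1−ζ²)).
πζ/√(1−ζ²) = π·0.160/√(1−0.0256) = 0.5092, so %OS = 100·e^(−0.5092) = 60.1%.

%OS ≈ 60.1%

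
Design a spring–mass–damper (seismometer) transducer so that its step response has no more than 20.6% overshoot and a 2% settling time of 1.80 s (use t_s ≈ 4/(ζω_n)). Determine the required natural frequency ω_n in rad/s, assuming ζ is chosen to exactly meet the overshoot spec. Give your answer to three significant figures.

From %OS = 100·exp(−πζ/√(1−ζ²)), invert to get ζ = −ln(OS)/√(π² + ln²(OS)) with OS = 0.206.
−ln 0.206 = 1.580, so ζ = 1.580/√(π² + 2.496) = 0.449.
Then ω_n = 4/(ζ t_s) = 4/(0.449 × 1.80) = 4.95 rad/s.

ω_n ≈ 4.95 rad/s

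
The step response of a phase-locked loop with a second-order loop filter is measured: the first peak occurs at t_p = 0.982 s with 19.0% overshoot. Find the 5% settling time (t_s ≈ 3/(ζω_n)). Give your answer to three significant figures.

t_s ≈ 1.77 s

From the overshoot, ζ = −ln(OS)/√(π²+ln²(OS)) = 0.467.
t_p = π/ω_d ⇒ ω_d = 3.20 rad/s; then ω_n = ω_d/√(1−ζ²) = 3.62 rad/s.
t_s ≈ 3/(ζω_n) = 3/(0.467·3.62) = 1.77 s.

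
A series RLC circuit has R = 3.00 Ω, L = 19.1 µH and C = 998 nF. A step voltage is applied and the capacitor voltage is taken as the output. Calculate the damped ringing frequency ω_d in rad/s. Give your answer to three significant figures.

For a series RLC circuit (capacitor voltage as output), ω_n = 1/√(LC) = 1/√(19.1 µH · 998 nF) = 229000 rad/s.
ζ = (R/2)·√(C/L) = (3.00/2)·√(998 nF/19.1 µH) = 0.343.
The damped frequency ω_d = ω_n√(1−ζ²) = 215000 rad/s.

ω_d ≈ 215000 rad/s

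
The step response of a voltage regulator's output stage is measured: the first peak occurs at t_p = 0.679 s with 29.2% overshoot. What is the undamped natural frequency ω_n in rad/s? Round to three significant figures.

ω_n ≈ 4.97 rad/s

The overshoot fixes ζ = −ln(OS)/√(π²+ln²(OS)) = 0.365.
t_p = π/ω_d ⇒ ω_d = 4.63 rad/s; then ω_n = ω_d/√(1−ζ²) = 4.97 rad/s.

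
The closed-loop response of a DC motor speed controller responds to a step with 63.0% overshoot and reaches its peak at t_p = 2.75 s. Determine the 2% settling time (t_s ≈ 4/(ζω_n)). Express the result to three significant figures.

The overshoot fixes ζ = −ln(OS)/√(π²+ln²(OS)) = 0.146.
t_p = π/ω_d ⇒ ω_d = 1.14 rad/s; then ω_n = ω_d/√(1−ζ²) = 1.15 rad/s.
t_s ≈ 4/(ζω_n) = 4/(0.146·1.15) = 23.8 s.

t_s ≈ 23.8 s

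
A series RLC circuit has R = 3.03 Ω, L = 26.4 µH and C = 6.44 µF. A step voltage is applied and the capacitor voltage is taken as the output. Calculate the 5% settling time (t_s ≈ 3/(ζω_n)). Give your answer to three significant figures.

For a series RLC circuit (capacitor voltage as output), ω_n = 1/√(LC) = 1/√(26.4 µH · 6.44 µF) = 76700 rad/s.
ζ = (R/2)·√(C/L) = (3.03/2)·√(6.44 µF/26.4 µH) = 0.748.
t_s ≈ 3/(ζω_n) = 0.0000523 s.

t_s ≈ 0.0000523 s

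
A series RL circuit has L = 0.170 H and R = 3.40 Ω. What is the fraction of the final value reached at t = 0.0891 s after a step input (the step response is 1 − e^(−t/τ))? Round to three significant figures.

y/y_∞ ≈ 0.832

τ = L/R = 0.170/3.40 = 0.0500 s.
y(t)/y_∞ = 1 − e^(−t/τ) = 1 − e^(−0.0891/0.0500) = 1 − e^(−1.78) = 0.832.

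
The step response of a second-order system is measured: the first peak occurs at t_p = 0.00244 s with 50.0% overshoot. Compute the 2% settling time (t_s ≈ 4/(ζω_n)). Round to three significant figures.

t_s ≈ 0.0141 s

ζ from %OS: ζ = |ln 0.500|/√(π²+ln²0.500) = 0.215.
t_p = π/ω_d ⇒ ω_d = 1290 rad/s; then ω_n = ω_d/√(1−ζ²) = 1320 rad/s.
t_s ≈ 4/(ζω_n) = 4/(0.215·1320) = 0.0141 s.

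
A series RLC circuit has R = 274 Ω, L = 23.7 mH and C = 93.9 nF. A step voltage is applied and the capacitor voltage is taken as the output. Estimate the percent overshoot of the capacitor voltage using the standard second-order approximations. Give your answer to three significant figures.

%OS ≈ 41.0%

For a series RLC circuit (capacitor voltage as output), ω_n = 1/√(LC) = 1/√(23.7 mH · 93.9 nF) = 21200 rad/s.
ζ = (R/2)·√(C/L) = (274/2)·√(93.9 nF/23.7 mH) = 0.273.
Overshoot: exp(−π·0.273/√(1−0.273²)) = 0.410, i.e. 41.0%.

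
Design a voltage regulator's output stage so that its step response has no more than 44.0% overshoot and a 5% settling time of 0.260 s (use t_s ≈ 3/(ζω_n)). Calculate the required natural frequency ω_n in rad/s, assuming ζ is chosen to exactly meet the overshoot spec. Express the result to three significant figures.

ω_n ≈ 45.6 rad/s

From %OS = 100·exp(−πζ/√(1−ζ²)), invert to get ζ = −ln(OS)/√(π² + ln²(OS)) with OS = 0.440.
−ln 0.440 = 0.8210, so ζ = 0.8210/√(π² + 0.6740) = 0.253.
From t_s ≈ 3/(ζω_n): ω_n = 3/(ζ·t_s) = 3/(0.253·0.260) = 45.6 rad/s.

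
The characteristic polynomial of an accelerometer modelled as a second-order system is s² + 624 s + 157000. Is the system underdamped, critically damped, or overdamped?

underdamped

a² − 4b = 624² − 4·157000 < 0 (complex roots); the system is underdamped.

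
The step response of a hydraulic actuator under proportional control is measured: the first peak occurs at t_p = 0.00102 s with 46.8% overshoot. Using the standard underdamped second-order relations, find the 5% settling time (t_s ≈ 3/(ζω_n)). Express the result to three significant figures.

The overshoot fixes ζ = −ln(OS)/√(π²+ln²(OS)) = 0.235.
From t_p = π/ω_d, ω_d = π/0.00102 = 3080 rad/s, so ω_n = ω_d/√(1−ζ²) = 3170 rad/s.
t_s ≈ 3/(ζω_n) = 3/(0.235·3170) = 0.00403 s.

t_s ≈ 0.00403 s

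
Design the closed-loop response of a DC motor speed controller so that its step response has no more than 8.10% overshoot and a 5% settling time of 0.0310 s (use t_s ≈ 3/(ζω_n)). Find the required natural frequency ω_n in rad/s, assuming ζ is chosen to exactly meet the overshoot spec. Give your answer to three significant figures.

ω_n ≈ 155 rad/s

From %OS = 100·exp(−πζ/√(1−ζ²)), invert to get ζ = −ln(OS)/√(π² + ln²(OS)) with OS = 0.0810.
−ln 0.0810 = 2.513, so ζ = 2.513/√(π² + 6.317) = 0.625.
From t_s ≈ 3/(ζω_n): ω_n = 3/(ζ·t_s) = 3/(0.625·0.0310) = 155 rad/s.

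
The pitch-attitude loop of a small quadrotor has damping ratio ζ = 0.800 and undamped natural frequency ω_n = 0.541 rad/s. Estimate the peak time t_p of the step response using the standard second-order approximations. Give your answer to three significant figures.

The damped frequency is ω_d = ω_n√(1−ζ²) = 0.541·√(1−0.640) = 0.325 rad/s.
Peak time t_p = π/ω_d = π/0.325 = 9.68 s.

t_p ≈ 9.68 s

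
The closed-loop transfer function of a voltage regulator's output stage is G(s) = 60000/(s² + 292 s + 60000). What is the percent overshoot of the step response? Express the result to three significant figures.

%OS ≈ 9.71%

Matching coefficients with s² + 2ζω_n s + ω_n² gives ω_n² = 60000 ⇒ ω_n = 245 rad/s, and ζ = 292/(2ω_n) = 0.596.
%OS = 100 e^{−πζ/√(1−ζ²)} with ζ = 0.596 gives 9.71%.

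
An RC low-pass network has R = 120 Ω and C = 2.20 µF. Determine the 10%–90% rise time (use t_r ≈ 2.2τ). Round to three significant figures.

t_r ≈ 0.000581 s

τ = RC = 120 × 2.20 µF = 0.000264 s.
t_r ≈ 2.2τ = 0.000581 s.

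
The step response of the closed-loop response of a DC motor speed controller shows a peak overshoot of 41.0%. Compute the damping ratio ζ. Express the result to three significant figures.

ζ = −ln(OS)/√(π² + (ln OS)²). With OS = 0.410, ln OS = −0.8916 and ζ = 0.8916/3.266 = 0.273.

ζ ≈ 0.273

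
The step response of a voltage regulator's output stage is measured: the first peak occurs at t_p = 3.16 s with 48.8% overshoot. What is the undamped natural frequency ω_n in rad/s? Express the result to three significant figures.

ζ from %OS: ζ = |ln 0.488|/√(π²+ln²0.488) = 0.223.
From t_p = π/ω_d, ω_d = π/3.16 = 0.994 rad/s, so ω_n = ω_d/√(1−ζ²) = 1.02 rad/s.

ω_n ≈ 1.02 rad/s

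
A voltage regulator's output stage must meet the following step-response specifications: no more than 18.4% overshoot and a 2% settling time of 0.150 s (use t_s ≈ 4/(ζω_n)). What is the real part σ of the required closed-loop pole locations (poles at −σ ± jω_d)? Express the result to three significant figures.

σ ≈ 26.7

The settling-time spec alone fixes σ = ζω_n = 4/t_s = 4/0.150 = 26.7.
(Overshoot then fixes ζ = 0.474 and hence ω_d = σ·√(1−ζ²)/ζ = 49.5 rad/s.)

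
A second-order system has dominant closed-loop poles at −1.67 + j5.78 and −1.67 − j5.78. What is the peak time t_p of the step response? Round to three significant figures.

t_p ≈ 0.544 s

t_p = π/ω_d with ω_d = 5.78 (the imaginary part), so t_p = 0.544 s.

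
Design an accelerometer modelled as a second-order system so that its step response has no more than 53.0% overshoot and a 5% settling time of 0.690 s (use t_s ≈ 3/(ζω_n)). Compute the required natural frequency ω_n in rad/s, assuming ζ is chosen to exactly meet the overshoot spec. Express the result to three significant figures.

ζ = −ln(OS)/√(π² + (ln OS)²). With OS = 0.530, ln OS = −0.6349 and ζ = 0.6349/3.205 = 0.198.
Then ω_n = 3/(ζ t_s) = 3/(0.198 × 0.690) = 21.9 rad/s.

ω_n ≈ 21.9 rad/s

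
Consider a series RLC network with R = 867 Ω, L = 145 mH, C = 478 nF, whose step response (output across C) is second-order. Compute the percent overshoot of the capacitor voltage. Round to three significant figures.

For a series RLC circuit (capacitor voltage as output), ω_n = 1/√(LC) = 1/√(145 mH · 478 nF) = 3800 rad/s.
ζ = (R/2)·√(C/L) = (867/2)·√(478 nF/145 mH) = 0.787.
%OS = 100 e^{−πζ/√(1−ζ²)} with ζ = 0.787 gives 1.82%.

%OS ≈ 1.82%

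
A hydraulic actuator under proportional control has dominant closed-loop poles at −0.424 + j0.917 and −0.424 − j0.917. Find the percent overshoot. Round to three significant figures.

|pole| = ω_n = √(0.424² + 0.917²) = 1.01 rad/s; ζ = cos θ = σ/ω_n = 0.420.
Overshoot: exp(−π·0.420/√(1−0.420²)) = 0.234, i.e. 23.4%.

%OS ≈ 23.4%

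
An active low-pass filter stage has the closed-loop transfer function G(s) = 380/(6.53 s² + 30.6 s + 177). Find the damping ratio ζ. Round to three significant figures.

ζ ≈ 0.450

Dividing through by 6.53: denominator becomes s² + 4.686 s + 27.11.
So ω_n = √27.11 = 5.21 rad/s and ζ = 4.686/(2·5.21) = 0.450.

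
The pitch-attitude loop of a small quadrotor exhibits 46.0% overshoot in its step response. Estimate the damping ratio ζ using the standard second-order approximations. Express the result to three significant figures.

Inverting the overshoot relation: ζ = |ln 0.460|/√(π² + ln²0.460) = 0.240.

ζ ≈ 0.240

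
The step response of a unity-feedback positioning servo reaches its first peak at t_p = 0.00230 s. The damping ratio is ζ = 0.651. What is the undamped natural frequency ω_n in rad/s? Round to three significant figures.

ω_n ≈ 1800 rad/s

Peak time t_p = π/ω_d, so ω_d = π/t_p = π/0.00230 = 1370 rad/s.
ω_n = ω_d/√(1−ζ²) = 1370/√0.576 = 1800 rad/s.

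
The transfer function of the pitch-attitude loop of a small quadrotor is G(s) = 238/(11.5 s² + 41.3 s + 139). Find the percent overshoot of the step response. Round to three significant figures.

Dividing through by 11.5: denominator becomes s² + 3.591 s + 12.09.
So ω_n = √12.09 = 3.48 rad/s and ζ = 3.591/(2·3.48) = 0.516.
%OS = 100 e^{−πζ/√(1−ζ²)} with ζ = 0.516 gives 15.0%.

%OS ≈ 15.0%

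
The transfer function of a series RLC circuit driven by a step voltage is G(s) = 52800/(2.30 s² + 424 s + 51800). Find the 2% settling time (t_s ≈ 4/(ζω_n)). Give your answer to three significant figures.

t_s ≈ 0.0434 s

Dividing through by 2.30: denominator becomes s² + 184.3 s + 22520.
So ω_n = √22520 = 150 rad/s and ζ = 184.3/(2·150) = 0.614.
t_s ≈ 4/(ζω_n) = 0.0434 s.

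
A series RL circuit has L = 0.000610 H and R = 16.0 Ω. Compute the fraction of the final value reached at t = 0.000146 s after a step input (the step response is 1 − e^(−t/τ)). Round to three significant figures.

y/y_∞ ≈ 0.978

τ = L/R = 0.000610/16.0 = 0.0000381 s.
y(t)/y_∞ = 1 − e^(−t/τ) = 1 − e^(−0.000146/0.0000381) = 1 − e^(−3.83) = 0.978.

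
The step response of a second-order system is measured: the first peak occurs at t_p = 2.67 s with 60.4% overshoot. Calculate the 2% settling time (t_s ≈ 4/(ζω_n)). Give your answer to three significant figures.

t_s ≈ 21.2 s

From the overshoot, ζ = −ln(OS)/√(π²+ln²(OS)) = 0.158.
t_p = π/ω_d ⇒ ω_d = 1.18 rad/s; then ω_n = ω_d/√(1−ζ²) = 1.19 rad/s.
t_s ≈ 4/(ζω_n) = 4/(0.158·1.19) = 21.2 s.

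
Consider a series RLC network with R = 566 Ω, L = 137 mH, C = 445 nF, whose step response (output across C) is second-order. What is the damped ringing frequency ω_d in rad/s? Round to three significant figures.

ω_d ≈ 3480 rad/s

For a series RLC circuit (capacitor voltage as output), ω_n = 1/√(LC) = 1/√(137 mH · 445 nF) = 4050 rad/s.
ζ = (R/2)·√(C/L) = (566/2)·√(445 nF/137 mH) = 0.510.
ω_d = 4050·√(1 − 0.510²) = 3480 rad/s.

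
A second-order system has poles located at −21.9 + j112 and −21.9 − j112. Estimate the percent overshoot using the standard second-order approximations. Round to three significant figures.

With σ = 21.9, ω_d = 112: ω_n = √(σ²+ω_d²) = 114 rad/s, ζ = σ/ω_n = 0.192.
%OS = 100·exp(−πζ/√(1−ζ²)) = 54.1%.

%OS ≈ 54.1%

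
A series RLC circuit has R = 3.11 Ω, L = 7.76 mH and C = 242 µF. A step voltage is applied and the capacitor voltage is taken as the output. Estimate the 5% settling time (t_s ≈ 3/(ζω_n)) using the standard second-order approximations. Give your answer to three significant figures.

For a series RLC circuit (capacitor voltage as output), ω_n = 1/√(LC) = 1/√(7.76 mH · 242 µF) = 730 rad/s.
ζ = (R/2)·√(C/L) = (3.11/2)·√(242 µF/7.76 mH) = 0.275.
t_s ≈ 3/(ζω_n) = 0.0150 s.

t_s ≈ 0.0150 s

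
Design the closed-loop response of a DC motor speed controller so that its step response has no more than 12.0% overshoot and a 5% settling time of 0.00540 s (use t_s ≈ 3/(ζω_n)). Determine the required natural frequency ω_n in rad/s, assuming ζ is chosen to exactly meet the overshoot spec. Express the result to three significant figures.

ω_n ≈ 993 rad/s

From %OS = 100·exp(−πζ/√(1−ζ²)), invert to get ζ = −ln(OS)/√(π² + ln²(OS)) with OS = 0.120.
−ln 0.120 = 2.120, so ζ = 2.120/√(π² + 4.496) = 0.559.
Then ω_n = 3/(ζ t_s) = 3/(0.559 × 0.00540) = 993 rad/s.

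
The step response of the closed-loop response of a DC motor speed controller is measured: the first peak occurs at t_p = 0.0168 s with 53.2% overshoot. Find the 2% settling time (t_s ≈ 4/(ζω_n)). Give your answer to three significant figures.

The overshoot fixes ζ = −ln(OS)/√(π²+ln²(OS)) = 0.197.
t_p = π/ω_d ⇒ ω_d = 187 rad/s; then ω_n = ω_d/√(1−ζ²) = 191 rad/s.
t_s ≈ 4/(ζω_n) = 4/(0.197·191) = 0.106 s.

t_s ≈ 0.106 s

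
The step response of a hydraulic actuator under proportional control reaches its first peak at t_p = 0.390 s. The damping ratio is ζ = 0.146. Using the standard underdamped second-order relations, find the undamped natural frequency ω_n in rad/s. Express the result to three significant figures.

Peak time t_p = π/ω_d, so ω_d = π/t_p = π/0.390 = 8.06 rad/s.
ω_n = ω_d/√(1−ζ²) = 8.06/√0.979 = 8.14 rad/s.

ω_n ≈ 8.14 rad/s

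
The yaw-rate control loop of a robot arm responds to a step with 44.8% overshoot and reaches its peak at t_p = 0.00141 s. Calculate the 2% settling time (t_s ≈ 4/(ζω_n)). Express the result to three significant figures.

t_s ≈ 0.00702 s

From the overshoot, ζ = −ln(OS)/√(π²+ln²(OS)) = 0.248.
From t_p = π/ω_d, ω_d = π/0.00141 = 2230 rad/s, so ω_n = ω_d/√(1−ζ²) = 2300 rad/s.
t_s ≈ 4/(ζω_n) = 4/(0.248·2300) = 0.00702 s.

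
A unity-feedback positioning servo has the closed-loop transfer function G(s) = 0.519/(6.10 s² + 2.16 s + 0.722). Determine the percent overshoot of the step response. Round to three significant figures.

Dividing through by 6.10: denominator becomes s² + 0.3541 s + 0.1184.
So ω_n = √0.1184 = 0.344 rad/s and ζ = 0.3541/(2·0.344) = 0.515.
%OS = 100·exp(−πζ/√(1−ζ²)) = 15.2%.

%OS ≈ 15.2%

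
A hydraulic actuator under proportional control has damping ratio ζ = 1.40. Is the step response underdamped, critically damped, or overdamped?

overdamped

Since ζ = 1.40 > 1, the system is overdamped.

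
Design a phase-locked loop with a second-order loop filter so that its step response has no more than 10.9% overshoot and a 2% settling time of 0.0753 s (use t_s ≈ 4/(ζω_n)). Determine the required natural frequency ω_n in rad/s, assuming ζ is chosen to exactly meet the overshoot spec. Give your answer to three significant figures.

From %OS = 100·exp(−πζ/√(1−ζ²)), invert to get ζ = −ln(OS)/√(π² + ln²(OS)) with OS = 0.109.
−ln 0.109 = 2.216, so ζ = 2.216/√(π² + 4.912) = 0.576.
Then ω_n = 4/(ζ t_s) = 4/(0.576 × 0.0753) = 92.1 rad/s.

ω_n ≈ 92.1 rad/s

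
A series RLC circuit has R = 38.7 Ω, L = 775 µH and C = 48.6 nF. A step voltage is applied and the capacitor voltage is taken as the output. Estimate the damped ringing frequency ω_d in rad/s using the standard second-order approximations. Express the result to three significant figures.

For a series RLC circuit (capacitor voltage as output), ω_n = 1/√(LC) = 1/√(775 µH · 48.6 nF) = 163000 rad/s.
ζ = (R/2)·√(C/L) = (38.7/2)·√(48.6 nF/775 µH) = 0.153.
ω_d = 163000·√(1 − 0.153²) = 161000 rad/s.

ω_d ≈ 161000 rad/s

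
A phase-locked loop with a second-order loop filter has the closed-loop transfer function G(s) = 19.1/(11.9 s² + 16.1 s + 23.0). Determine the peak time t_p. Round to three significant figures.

Dividing through by 11.9: denominator becomes s² + 1.353 s + 1.933.
So ω_n = √1.933 = 1.39 rad/s and ζ = 1.353/(2·1.39) = 0.487.
ω_d = 1.39·√(1 − 0.487²) = 1.21 rad/s. t_p = π/ω_d = 2.59 s.

t_p ≈ 2.59 s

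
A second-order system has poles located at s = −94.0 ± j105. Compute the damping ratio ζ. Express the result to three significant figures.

ζ ≈ 0.667

The poles are at −σ ± jω_d with σ = 94.0 and ω_d = 105, so ω_n = √(σ²+ω_d²) = 141 rad/s and ζ = σ/ω_n = 0.667.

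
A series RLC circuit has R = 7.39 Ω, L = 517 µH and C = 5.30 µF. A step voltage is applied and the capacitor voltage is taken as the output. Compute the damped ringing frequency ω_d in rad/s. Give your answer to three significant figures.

ω_d ≈ 17700 rad/s

For a series RLC circuit (capacitor voltage as output), ω_n = 1/√(LC) = 1/√(517 µH · 5.30 µF) = 19100 rad/s.
ζ = (R/2)·√(C/L) = (7.39/2)·√(5.30 µF/517 µH) = 0.374.
ω_d = ω_n√(1−ζ²) = 17700 rad/s.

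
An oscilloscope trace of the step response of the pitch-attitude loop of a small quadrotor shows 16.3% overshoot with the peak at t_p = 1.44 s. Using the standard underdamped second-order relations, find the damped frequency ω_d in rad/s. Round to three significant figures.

t_p = π/ω_d, so ω_d = π/1.44 = 2.18 rad/s.

ω_d ≈ 2.18 rad/s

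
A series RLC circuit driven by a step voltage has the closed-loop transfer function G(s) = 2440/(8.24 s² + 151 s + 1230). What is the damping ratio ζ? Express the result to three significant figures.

ζ ≈ 0.750

Dividing through by 8.24: denominator becomes s² + 18.33 s + 149.3.
So ω_n = √149.3 = 12.2 rad/s and ζ = 18.33/(2·12.2) = 0.750.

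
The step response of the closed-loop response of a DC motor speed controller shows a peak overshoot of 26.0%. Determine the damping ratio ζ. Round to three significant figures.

ζ ≈ 0.394

Inverting the overshoot relation: ζ = |ln 0.260|/√(π² + ln²0.260) = 0.394.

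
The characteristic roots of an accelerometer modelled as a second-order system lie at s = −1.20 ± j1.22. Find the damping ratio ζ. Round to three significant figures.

ζ ≈ 0.701

|pole| = ω_n = √(1.20² + 1.22²) = 1.71 rad/s; ζ = cos θ = σ/ω_n = 0.701.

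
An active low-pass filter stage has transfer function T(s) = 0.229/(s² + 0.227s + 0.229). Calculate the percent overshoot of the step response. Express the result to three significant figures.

%OS ≈ 46.4%

Matching coefficients with s² + 2ζω_n s + ω_n² gives ω_n² = 0.229 ⇒ ω_n = 0.479 rad/s, and ζ = 0.227/(2ω_n) = 0.237.
%OS = 100 e^{−πζ/√(1−ζ²)} with ζ = 0.237 gives 46.4%.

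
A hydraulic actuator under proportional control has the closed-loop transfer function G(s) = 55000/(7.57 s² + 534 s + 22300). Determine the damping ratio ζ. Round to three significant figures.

Dividing through by 7.57: denominator becomes s² + 70.54 s + 2946.
So ω_n = √2946 = 54.3 rad/s and ζ = 70.54/(2·54.3) = 0.650.

ζ ≈ 0.650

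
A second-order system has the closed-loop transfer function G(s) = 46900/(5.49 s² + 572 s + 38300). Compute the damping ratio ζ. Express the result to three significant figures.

ζ ≈ 0.624

Dividing through by 5.49: denominator becomes s² + 104.2 s + 6976.
So ω_n = √6976 = 83.5 rad/s and ζ = 104.2/(2·83.5) = 0.624.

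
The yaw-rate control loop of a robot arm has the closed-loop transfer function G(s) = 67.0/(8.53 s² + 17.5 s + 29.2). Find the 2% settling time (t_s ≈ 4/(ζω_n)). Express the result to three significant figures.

t_s ≈ 3.90 s

Dividing through by 8.53: denominator becomes s² + 2.052 s + 3.423.
So ω_n = √3.423 = 1.85 rad/s and ζ = 2.052/(2·1.85) = 0.554.
t_s ≈ 4/(ζω_n) = 3.90 s.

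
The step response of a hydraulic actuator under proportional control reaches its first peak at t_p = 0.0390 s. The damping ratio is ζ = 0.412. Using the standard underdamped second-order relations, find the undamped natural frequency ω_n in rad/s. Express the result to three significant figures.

ω_n ≈ 88.4 rad/s

Peak time t_p = π/ω_d, so ω_d = π/t_p = π/0.0390 = 80.6 rad/s.
ω_n = ω_d/√(1−ζ²) = 80.6/√0.830 = 88.4 rad/s.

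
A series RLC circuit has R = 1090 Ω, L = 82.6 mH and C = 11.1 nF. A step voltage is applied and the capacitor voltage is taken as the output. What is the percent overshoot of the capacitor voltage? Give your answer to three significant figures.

For a series RLC circuit (capacitor voltage as output), ω_n = 1/√(LC) = 1/√(82.6 mH · 11.1 nF) = 33000 rad/s.
ζ = (R/2)·√(C/L) = (1090/2)·√(11.1 nF/82.6 mH) = 0.200.
Overshoot: exp(−π·0.200/√(1−0.200²)) = 0.527, i.e. 52.7%.

%OS ≈ 52.7%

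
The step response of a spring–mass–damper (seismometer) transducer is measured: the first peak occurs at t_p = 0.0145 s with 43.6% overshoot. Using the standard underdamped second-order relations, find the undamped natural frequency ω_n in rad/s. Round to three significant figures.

ω_n ≈ 224 rad/s

From the overshoot, ζ = −ln(OS)/√(π²+ln²(OS)) = 0.255.
From t_p = π/ω_d, ω_d = π/0.0145 = 217 rad/s, so ω_n = ω_d/√(1−ζ²) = 224 rad/s.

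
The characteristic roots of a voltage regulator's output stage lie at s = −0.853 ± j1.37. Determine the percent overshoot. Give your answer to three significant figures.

%OS ≈ 14.1%

With σ = 0.853, ω_d = 1.37: ω_n = √(σ²+ω_d²) = 1.61 rad/s, ζ = σ/ω_n = 0.529.
%OS = 100 e^{−πζ/√(1−ζ²)} with ζ = 0.529 gives 14.1%.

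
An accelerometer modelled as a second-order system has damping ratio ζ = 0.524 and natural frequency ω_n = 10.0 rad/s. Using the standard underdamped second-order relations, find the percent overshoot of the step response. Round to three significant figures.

%OS ≈ 14.5%

For an underdamped second-order system, %OS = 100·exp(−πζ/√(1−ζ²)).
πζ/√(1−ζ²) = π·0.524/√(1−0.275) = 1.933, so %OS = 100·e^(−1.933) = 14.5%.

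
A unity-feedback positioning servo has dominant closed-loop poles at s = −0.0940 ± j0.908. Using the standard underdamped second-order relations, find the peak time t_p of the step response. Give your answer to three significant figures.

t_p ≈ 3.46 s

t_p = π/ω_d with ω_d = 0.908 (the imaginary part), so t_p = 3.46 s.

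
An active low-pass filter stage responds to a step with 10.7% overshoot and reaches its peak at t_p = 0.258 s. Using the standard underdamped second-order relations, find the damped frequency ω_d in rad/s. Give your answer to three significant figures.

t_p = π/ω_d, so ω_d = π/0.258 = 12.2 rad/s.

ω_d ≈ 12.2 rad/s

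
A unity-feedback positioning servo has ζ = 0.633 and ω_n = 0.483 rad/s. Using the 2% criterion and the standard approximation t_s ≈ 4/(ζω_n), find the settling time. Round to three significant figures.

t_s ≈ 4/(ζω_n) = 4/(0.633 × 0.483) = 13.1 s.

t_s ≈ 13.1 s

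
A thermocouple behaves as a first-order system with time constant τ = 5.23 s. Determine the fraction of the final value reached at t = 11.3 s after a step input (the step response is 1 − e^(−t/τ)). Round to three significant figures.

y(t)/y_∞ = 1 − e^(−t/τ) = 1 − e^(−11.3/5.23) = 1 − e^(−2.16) = 0.885.

y/y_∞ ≈ 0.885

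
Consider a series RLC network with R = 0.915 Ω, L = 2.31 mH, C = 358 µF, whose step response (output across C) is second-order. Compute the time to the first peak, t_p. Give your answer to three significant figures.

t_p ≈ 0.00290 s

For a series RLC circuit (capacitor voltage as output), ω_n = 1/√(LC) = 1/√(2.31 mH · 358 µF) = 1100 rad/s.
ζ = (R/2)·√(C/L) = (0.915/2)·√(358 µF/2.31 mH) = 0.180.
ω_d = 1100·√(1 − 0.180²) = 1080 rad/s. t_p = π/ω_d = 0.00290 s.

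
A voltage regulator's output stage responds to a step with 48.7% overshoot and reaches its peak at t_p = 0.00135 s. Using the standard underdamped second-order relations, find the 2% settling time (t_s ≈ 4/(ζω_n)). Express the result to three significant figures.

From the overshoot, ζ = −ln(OS)/√(π²+ln²(OS)) = 0.223.
t_p = π/ω_d ⇒ ω_d = 2330 rad/s; then ω_n = ω_d/√(1−ζ²) = 2390 rad/s.
t_s ≈ 4/(ζω_n) = 4/(0.223·2390) = 0.00751 s.

t_s ≈ 0.00751 s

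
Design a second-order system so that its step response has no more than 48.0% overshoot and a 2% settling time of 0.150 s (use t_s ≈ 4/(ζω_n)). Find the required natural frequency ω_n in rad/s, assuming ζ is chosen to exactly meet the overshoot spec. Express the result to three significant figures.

ζ = −ln(OS)/√(π² + (ln OS)²). With OS = 0.480, ln OS = −0.7340 and ζ = 0.7340/3.226 = 0.228.
From t_s ≈ 4/(ζω_n): ω_n = 4/(ζ·t_s) = 4/(0.228·0.150) = 117 rad/s.

ω_n ≈ 117 rad/s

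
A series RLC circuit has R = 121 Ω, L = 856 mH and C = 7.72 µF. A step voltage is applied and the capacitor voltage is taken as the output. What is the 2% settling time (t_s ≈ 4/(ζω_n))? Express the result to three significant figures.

t_s ≈ 0.0566 s

For a series RLC circuit (capacitor voltage as output), ω_n = 1/√(LC) = 1/√(856 mH · 7.72 µF) = 389 rad/s.
ζ = (R/2)·√(C/L) = (121/2)·√(7.72 µF/856 mH) = 0.182.
t_s ≈ 4/(ζω_n) = 0.0566 s.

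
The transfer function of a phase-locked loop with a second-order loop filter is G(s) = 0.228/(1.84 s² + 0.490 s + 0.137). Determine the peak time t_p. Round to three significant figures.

t_p ≈ 13.2 s

Dividing through by 1.84: denominator becomes s² + 0.2663 s + 0.07446.
So ω_n = √0.07446 = 0.273 rad/s and ζ = 0.2663/(2·0.273) = 0.488.
ω_d = ω_n√(1−ζ²) = 0.238 rad/s. t_p = π/ω_d = 13.2 s.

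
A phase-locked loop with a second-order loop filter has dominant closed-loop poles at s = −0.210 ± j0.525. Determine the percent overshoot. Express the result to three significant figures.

%OS ≈ 28.5%

With σ = 0.210, ω_d = 0.525: ω_n = √(σ²+ω_d²) = 0.565 rad/s, ζ = σ/ω_n = 0.371.
%OS = 100·exp(−πζ/√(1−ζ²)) = 28.5%.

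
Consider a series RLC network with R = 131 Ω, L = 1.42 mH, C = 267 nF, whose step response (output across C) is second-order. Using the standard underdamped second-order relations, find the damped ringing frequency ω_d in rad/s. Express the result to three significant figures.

For a series RLC circuit (capacitor voltage as output), ω_n = 1/√(LC) = 1/√(1.42 mH · 267 nF) = 51400 rad/s.
ζ = (R/2)·√(C/L) = (131/2)·√(267 nF/1.42 mH) = 0.898.
ω_d = 51400·√(1 − 0.898²) = 22600 rad/s.

ω_d ≈ 22600 rad/s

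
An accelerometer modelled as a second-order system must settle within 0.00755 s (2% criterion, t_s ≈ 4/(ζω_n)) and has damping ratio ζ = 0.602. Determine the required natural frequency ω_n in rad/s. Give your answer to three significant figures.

ω_n ≈ 880 rad/s

Rearranging t_s ≈ 4/(ζω_n) gives ω_n = 4/(ζ·t_s) = 4/(0.602 × 0.00755) = 880 rad/s.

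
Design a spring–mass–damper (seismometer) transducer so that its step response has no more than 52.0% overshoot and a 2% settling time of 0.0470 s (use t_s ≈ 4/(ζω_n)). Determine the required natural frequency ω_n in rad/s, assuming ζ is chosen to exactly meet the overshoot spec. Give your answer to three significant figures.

ω_n ≈ 418 rad/s

ζ = −ln(OS)/√(π² + (ln OS)²). With OS = 0.520, ln OS = −0.6539 and ζ = 0.6539/3.209 = 0.204.
Then ω_n = 4/(ζ t_s) = 4/(0.204 × 0.0470) = 418 rad/s.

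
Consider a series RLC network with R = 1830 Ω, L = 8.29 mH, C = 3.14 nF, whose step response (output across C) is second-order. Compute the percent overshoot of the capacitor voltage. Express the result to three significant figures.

For a series RLC circuit (capacitor voltage as output), ω_n = 1/√(LC) = 1/√(8.29 mH · 3.14 nF) = 196000 rad/s.
ζ = (R/2)·√(C/L) = (1830/2)·√(3.14 nF/8.29 mH) = 0.563.
%OS = 100·exp(−πζ/√(1−ζ²)) = 11.8%.

%OS ≈ 11.8%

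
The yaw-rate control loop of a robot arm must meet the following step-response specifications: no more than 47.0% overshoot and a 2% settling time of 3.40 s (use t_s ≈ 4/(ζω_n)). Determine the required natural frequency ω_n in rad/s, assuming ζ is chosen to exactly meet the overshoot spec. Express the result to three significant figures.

ω_n ≈ 5.03 rad/s

ζ = −ln(OS)/√(π² + (ln OS)²). With OS = 0.470, ln OS = −0.7550 and ζ = 0.7550/3.231 = 0.234.
From t_s ≈ 4/(ζω_n): ω_n = 4/(ζ·t_s) = 4/(0.234·3.40) = 5.03 rad/s.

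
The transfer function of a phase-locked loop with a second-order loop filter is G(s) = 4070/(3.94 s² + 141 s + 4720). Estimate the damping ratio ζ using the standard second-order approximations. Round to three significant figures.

Dividing through by 3.94: denominator becomes s² + 35.79 s + 1198.
So ω_n = √1198 = 34.6 rad/s and ζ = 35.79/(2·34.6) = 0.517.

ζ ≈ 0.517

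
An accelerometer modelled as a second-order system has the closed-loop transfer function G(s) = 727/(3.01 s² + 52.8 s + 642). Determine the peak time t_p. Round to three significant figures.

Dividing through by 3.01: denominator becomes s² + 17.54 s + 213.3.
So ω_n = √213.3 = 14.6 rad/s and ζ = 17.54/(2·14.6) = 0.601.
The damped frequency ω_d = ω_n√(1−ζ²) = 11.7 rad/s. t_p = π/ω_d = 0.269 s.

t_p ≈ 0.269 s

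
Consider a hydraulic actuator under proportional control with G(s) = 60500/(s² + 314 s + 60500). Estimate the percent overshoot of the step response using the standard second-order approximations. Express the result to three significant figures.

Comparing the denominator to s² + 2ζω_n s + ω_n²: ω_n = √60500 = 246 rad/s, and 2ζω_n = 314 so ζ = 314/(2·246) = 0.638.
%OS = 100 e^{−πζ/√(1−ζ²)} with ζ = 0.638 gives 7.39%.

%OS ≈ 7.39%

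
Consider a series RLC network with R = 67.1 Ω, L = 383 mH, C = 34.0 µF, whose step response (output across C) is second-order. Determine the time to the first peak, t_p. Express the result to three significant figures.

t_p ≈ 0.0119 s

For a series RLC circuit (capacitor voltage as output), ω_n = 1/√(LC) = 1/√(383 mH · 34.0 µF) = 277 rad/s.
ζ = (R/2)·√(C/L) = (67.1/2)·√(34.0 µF/383 mH) = 0.316.
ω_d = ω_n√(1−ζ²) = 263 rad/s. t_p = π/ω_d = 0.0119 s.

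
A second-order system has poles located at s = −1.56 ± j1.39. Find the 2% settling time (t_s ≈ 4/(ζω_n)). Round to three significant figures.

t_s ≈ 2.56 s

For poles at −σ ± jω_d, ζω_n = σ = 1.56, so t_s ≈ 4/σ = 2.56 s.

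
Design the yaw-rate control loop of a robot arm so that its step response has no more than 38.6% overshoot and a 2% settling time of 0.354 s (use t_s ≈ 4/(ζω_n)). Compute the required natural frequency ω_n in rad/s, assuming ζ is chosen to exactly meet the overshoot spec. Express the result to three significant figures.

ζ = −ln(OS)/√(π² + (ln OS)²). With OS = 0.386, ln OS = −0.9519 and ζ = 0.9519/3.283 = 0.290.
From t_s ≈ 4/(ζω_n): ω_n = 4/(ζ·t_s) = 4/(0.290·0.354) = 39.0 rad/s.

ω_n ≈ 39.0 rad/s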